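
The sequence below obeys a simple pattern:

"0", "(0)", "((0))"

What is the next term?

(((0)))

Each term wraps the previous one in ( on the left and ) on the right.
One more step from ((0)) gives the answer.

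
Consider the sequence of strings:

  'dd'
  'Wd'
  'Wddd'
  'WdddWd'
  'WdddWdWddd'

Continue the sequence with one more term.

WdddWdWdddWdddWd

From term 3 onward, concatenate the last term with the second-to-last: Wd·dd = Wddd, Wddd·Wd = WdddWd, …
The next term joins WdddWdWddd and WdddWd.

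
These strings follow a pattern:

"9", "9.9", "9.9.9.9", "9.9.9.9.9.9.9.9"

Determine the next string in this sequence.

Each string is two copies of the previous one joined by '.'.
One more doubling of 9.9.9.9.9.9.9.9 gives the answer.

9.9.9.9.9.9.9.9.9.9.9.9.9.9.9.9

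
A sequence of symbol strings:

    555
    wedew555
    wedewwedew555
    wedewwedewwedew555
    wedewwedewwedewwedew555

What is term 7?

Every step adds wedew at the front: s(k+1) = wedew·s(k).
From wedewwedewwedewwedew555, 2 further steps: wedewwedewwedewwedew555 → wedewwedewwedewwedewwedew555 → (answer).

wedewwedewwedewwedewwedewwedew555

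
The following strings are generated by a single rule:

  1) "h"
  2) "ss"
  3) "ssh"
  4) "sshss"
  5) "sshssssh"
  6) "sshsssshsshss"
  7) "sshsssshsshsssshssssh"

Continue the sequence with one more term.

sshsssshsshsssshsssshsshsssshsshss

Each term (from the third on) is the previous term followed by the one before it: term 3 = ss·h = ssh.
So term 8 is sshsssshsshsssshssssh·sshsssshsshss.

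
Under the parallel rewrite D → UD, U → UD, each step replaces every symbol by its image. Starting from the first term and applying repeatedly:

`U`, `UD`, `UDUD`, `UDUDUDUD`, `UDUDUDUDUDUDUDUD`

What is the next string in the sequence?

UDUDUDUDUDUDUDUDUDUDUDUDUDUDUDUD

Replace each of the 16 characters of UDUDUDUDUDUDUDUD in place — UD UD UD UD UD UD UD UD UD UD UD UD UD UD UD UD — and concatenate.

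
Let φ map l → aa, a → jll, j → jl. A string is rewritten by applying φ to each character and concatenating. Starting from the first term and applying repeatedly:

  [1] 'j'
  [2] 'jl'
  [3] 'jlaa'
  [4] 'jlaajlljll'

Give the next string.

jlaajlljlljlaaaajlaaaa

Rewriting each symbol of jlaajlljll: j→jl, l→aa, a→jll, a→jll, j→jl, l→aa, l→aa, j→jl, l→aa, l→aa, which concatenates to jl aa jll jll jl aa aa jl aa aa.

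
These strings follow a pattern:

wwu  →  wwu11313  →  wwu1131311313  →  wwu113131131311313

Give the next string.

The strings grow by a fixed suffix 11313 each time.
So the next term is wwu113131131311313·11313.

wwu11313113131131311313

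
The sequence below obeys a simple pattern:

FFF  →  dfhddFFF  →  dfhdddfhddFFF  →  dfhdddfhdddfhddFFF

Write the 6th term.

dfhdddfhdddfhdddfhdddfhddFFF

Each term is the previous one with dfhdd prepended.
From dfhdddfhdddfhddFFF, 2 further steps: dfhdddfhdddfhddFFF → dfhdddfhdddfhdddfhddFFF → (answer).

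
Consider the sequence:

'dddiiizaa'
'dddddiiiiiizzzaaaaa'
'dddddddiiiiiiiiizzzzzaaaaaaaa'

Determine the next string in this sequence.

dddddddddiiiiiiiiiiiizzzzzzzaaaaaaaaaaa

Reading off run lengths: d runs 3, 5, 7; i runs 3, 6, 9; z runs 1, 3, 5; a runs 2, 5, 8 — each is linear in n (n = 1, 2, …).
For the next term, n = 4, so the run lengths are 9, 12, 7, 11.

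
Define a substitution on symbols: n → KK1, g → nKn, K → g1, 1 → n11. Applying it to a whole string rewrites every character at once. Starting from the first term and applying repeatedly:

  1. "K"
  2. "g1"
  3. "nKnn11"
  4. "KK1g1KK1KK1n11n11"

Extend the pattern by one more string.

g1g1n11nKnn11g1g1n11g1g1n11KK1n11n11KK1n11n11

φ(KK1g1KK1KK1n11n11) expands symbol-by-symbol to g1 g1 n11 nKn n11 g1 g1 n11 g1 g1 n11 KK1 n11 n11 KK1 n11 n11; joining the 17 pieces gives the next term.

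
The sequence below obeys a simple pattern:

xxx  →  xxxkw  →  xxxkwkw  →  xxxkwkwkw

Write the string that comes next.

Every step adds kw to the end: s(k+1) = s(k)·kw.
Applying this once more to xxxkwkwkw:

xxxkwkwkwkw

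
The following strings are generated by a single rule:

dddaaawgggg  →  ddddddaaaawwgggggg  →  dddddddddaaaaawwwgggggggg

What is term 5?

dddddddddddddddaaaaaaawwwwwgggggggggggg

The n-th term is 3n d's then n+2 a's then n w's then 2n+2 g's (n = 1, 2, …).
Setting n = 5 gives 15, 7, 5, 12 characters in each block.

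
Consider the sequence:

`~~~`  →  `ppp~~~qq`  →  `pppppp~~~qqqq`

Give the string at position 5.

pppppppppppp~~~qqqqqqqq

Each term wraps the previous one in ppp on the left and qq on the right.
From pppppp~~~qqqq, 2 further steps: pppppp~~~qqqq → ppppppppp~~~qqqqqq → (answer).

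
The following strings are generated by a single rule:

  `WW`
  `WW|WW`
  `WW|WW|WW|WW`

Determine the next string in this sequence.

s(k+1) = s(k)·|·s(k) — each term doubles the last with '|' between the halves.
Doubling WW|WW|WW|WW with '|' between the halves:

WW|WW|WW|WW|WW|WW|WW|WW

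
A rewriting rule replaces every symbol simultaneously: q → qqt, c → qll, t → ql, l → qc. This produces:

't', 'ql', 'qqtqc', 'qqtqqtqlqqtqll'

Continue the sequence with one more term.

φ(qqtqqtqlqqtqll) expands symbol-by-symbol to qqt qqt ql qqt qqt ql qqt qc qqt qqt ql qqt qc qc; joining the 14 pieces gives the next term.

qqtqqtqlqqtqqtqlqqtqcqqtqqtqlqqtqcqc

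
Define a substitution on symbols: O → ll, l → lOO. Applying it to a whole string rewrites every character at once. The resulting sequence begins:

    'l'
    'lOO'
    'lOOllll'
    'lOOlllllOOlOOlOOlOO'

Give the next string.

lOOlllllOOlOOlOOlOOlOOlllllOOlllllOOlllllOOllll

Replace each of the 19 characters of lOOlllllOOlOOlOOlOO in place — lOO ll ll lOO lOO lOO lOO lOO ll ll lOO ll ll lOO ll ll lOO ll ll — and concatenate.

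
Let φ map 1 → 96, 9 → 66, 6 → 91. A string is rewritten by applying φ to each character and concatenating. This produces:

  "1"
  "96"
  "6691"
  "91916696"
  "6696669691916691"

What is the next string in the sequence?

Rewriting the 16 symbols of 6696669691916691 one by one yields 91 91 66 91 91 91 66 91 66 96 66 96 91 91 66 96; concatenated:

91916691919166916696669691916696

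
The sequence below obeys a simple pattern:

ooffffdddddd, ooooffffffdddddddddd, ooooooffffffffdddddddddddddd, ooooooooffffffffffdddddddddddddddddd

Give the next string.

ooooooooooffffffffffffdddddddddddddddddddddd

Reading off run lengths: o runs 2, 4, 6, 8; f runs 4, 6, 8, 10; d runs 6, 10, 14, 18 — each is linear in n, where the shown terms are n = 2, 3, 4, 5.
For the next term, n = 6, so the run lengths are 10, 12, 22.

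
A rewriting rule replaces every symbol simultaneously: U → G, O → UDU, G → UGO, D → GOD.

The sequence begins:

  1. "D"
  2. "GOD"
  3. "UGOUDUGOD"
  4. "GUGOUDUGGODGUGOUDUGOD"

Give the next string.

Applying the rule to each of the 21 symbols of GUGOUDUGGODGUGOUDUGOD gives the pieces UGO G UGO UDU G GOD G UGO UGO UDU GOD UGO G UGO UDU G GOD G UGO UDU GOD, which concatenate to the answer.

UGOGUGOUDUGGODGUGOUGOUDUGODUGOGUGOUDUGGODGUGOUDUGOD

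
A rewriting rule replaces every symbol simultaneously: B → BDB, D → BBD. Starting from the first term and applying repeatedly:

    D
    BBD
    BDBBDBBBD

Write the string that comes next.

BDBBBDBDBBDBBBDBDBBDBBDBBBD

Rewriting each symbol of BDBBDBBBD: B→BDB, D→BBD, B→BDB, B→BDB, D→BBD, B→BDB, B→BDB, B→BDB, D→BBD, which concatenates to BDB BBD BDB BDB BBD BDB BDB BDB BBD.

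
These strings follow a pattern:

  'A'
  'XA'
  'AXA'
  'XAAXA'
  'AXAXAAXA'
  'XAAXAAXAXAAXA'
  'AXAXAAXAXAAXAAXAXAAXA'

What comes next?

This is a Fibonacci-style word recurrence s(k) = s(k−2)·s(k−1): e.g. A·XA = AXA.
So term 8 is XAAXAAXAXAAXA·AXAXAAXAXAAXAAXAXAAXA.

XAAXAAXAXAAXAAXAXAAXAXAAXAAXAXAAXA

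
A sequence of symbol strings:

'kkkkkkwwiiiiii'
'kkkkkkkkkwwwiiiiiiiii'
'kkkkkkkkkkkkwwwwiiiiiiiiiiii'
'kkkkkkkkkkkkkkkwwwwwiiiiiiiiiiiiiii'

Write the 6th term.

kkkkkkkkkkkkkkkkkkkkkwwwwwwwiiiiiiiiiiiiiiiiiiiii

Term n consists of 3n k's, followed by n w's, followed by 3n i's, where the shown terms are n = 2, 3, 4, 5.
For term 6, n = 7, so the run lengths are 21, 7, 21.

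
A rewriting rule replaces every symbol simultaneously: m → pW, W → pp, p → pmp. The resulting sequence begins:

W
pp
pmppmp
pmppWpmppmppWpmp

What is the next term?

Rewriting the 16 symbols of pmppWpmppmppWpmp one by one yields pmp pW pmp pmp pp pmp pW pmp pmp pW pmp pmp pp pmp pW pmp; concatenated:

pmppWpmppmppppmppWpmppmppWpmppmppppmppWpmp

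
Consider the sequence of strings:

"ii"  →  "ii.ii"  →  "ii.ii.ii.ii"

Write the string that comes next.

Each string is two copies of the previous one joined by '.'.
Doubling ii.ii.ii.ii with '.' between the halves:

ii.ii.ii.ii.ii.ii.ii.ii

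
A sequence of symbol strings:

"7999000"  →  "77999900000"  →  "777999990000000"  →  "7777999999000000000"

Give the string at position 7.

7777777999999999000000000000000

The n-th term is n 7's then n+2 9's then 2n+1 0's (n = 1, 2, …).
Setting n = 7 gives 7, 9, 15 characters in each block.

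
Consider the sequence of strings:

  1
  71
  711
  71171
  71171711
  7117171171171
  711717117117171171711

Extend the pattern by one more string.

Each term (from the third on) is the previous term followed by the one before it: term 3 = 71·1 = 711.
So term 8 is 711717117117171171711·7117171171171.

7117171171171711717117117171171171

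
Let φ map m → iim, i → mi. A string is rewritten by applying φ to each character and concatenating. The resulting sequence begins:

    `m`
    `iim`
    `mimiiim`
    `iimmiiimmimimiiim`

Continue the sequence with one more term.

Rewriting the 17 symbols of iimmiiimmimimiiim one by one yields mi mi iim iim mi mi mi iim iim mi iim mi iim mi mi mi iim; concatenated:

mimiiimiimmimimiiimiimmiiimmiiimmimimiiim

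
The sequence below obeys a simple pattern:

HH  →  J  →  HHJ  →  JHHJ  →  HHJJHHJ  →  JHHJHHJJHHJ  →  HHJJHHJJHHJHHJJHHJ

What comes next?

From term 3 onward, concatenate the second-to-last term with the last: HH·J = HHJ, J·HHJ = JHHJ, …
So term 8 is JHHJHHJJHHJ·HHJJHHJJHHJHHJJHHJ.

JHHJHHJJHHJHHJJHHJJHHJHHJJHHJ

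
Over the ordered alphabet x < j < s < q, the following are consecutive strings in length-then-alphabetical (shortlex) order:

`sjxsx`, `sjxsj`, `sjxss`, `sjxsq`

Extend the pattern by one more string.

sjxqx

Find the rightmost character of sjxsq below q, bump it to the next letter, and reset everything to its right to x.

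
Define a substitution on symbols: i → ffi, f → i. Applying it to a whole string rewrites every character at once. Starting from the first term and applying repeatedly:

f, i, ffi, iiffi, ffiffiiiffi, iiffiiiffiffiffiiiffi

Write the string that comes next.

Rewriting the 21 symbols of iiffiiiffiffiffiiiffi one by one yields ffi ffi i i ffi ffi ffi i i ffi i i ffi i i ffi ffi ffi i i ffi; concatenated:

ffiffiiiffiffiffiiiffiiiffiiiffiffiffiiiffi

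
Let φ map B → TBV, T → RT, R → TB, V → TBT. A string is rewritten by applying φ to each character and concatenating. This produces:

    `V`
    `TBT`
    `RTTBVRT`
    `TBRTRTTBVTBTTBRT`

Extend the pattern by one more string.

RTTBVTBRTTBRTRTTBVTBTRTTBVRTRTTBVTBRT

φ(TBRTRTTBVTBTTBRT) expands symbol-by-symbol to RT TBV TB RT TB RT RT TBV TBT RT TBV RT RT TBV TB RT; joining the 16 pieces gives the next term.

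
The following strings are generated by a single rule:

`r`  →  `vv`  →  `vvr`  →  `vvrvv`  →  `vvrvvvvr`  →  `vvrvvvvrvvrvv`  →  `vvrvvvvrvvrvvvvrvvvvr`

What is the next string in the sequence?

vvrvvvvrvvrvvvvrvvvvrvvrvvvvrvvrvv

This is a Fibonacci-style word recurrence s(k) = s(k−1)·s(k−2): e.g. vv·r = vvr.
The next term joins vvrvvvvrvvrvvvvrvvvvr and vvrvvvvrvvrvv.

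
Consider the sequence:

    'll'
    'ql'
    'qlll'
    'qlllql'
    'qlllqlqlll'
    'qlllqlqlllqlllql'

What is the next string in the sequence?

Each term (from the third on) is the previous term followed by the one before it: term 3 = ql·ll = qlll.
The next term joins qlllqlqlllqlllql and qlllqlqlll.

qlllqlqlllqlllqlqlllqlqlll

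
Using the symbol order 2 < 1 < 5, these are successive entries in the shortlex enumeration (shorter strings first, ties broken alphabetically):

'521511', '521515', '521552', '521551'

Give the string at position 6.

Stepping forward 2 times from 521551: 521551 → 521555, then the target.

525222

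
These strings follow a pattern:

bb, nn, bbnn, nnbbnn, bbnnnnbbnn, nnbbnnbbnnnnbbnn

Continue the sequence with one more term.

bbnnnnbbnnnnbbnnbbnnnnbbnn

This is a Fibonacci-style word recurrence s(k) = s(k−2)·s(k−1): e.g. bb·nn = bbnn.
The next term joins bbnnnnbbnn and nnbbnnbbnnnnbbnn.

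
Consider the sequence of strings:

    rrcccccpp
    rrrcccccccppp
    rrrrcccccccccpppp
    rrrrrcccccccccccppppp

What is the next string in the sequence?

rrrrrrcccccccccccccpppppp

The n-th term is n r's then 2n+1 c's then n p's, where the shown terms are n = 2, 3, 4, 5.
Setting n = 6 gives 6, 13, 6 characters in each block.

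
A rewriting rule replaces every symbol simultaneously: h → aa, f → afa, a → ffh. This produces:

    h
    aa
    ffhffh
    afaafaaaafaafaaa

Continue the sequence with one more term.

ffhafaffhffhafaffhffhffhffhafaffhffhafaffhffhffh

φ(afaafaaaafaafaaa) expands symbol-by-symbol to ffh afa ffh ffh afa ffh ffh ffh ffh afa ffh ffh afa ffh ffh ffh; joining the 16 pieces gives the next term.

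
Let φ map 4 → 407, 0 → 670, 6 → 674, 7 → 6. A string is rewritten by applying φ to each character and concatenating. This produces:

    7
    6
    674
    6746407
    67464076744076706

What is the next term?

φ(67464076744076706) expands symbol-by-symbol to 674 6 407 674 407 670 6 674 6 407 407 670 6 674 6 670 674; joining the 17 pieces gives the next term.

67464076744076706674640740767066746670674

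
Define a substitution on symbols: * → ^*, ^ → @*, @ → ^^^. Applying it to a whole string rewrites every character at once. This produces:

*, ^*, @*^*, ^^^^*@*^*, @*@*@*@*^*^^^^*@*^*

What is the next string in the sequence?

Applying the rule to each of the 19 symbols of @*@*@*@*^*^^^^*@*^* gives the pieces ^^^ ^* ^^^ ^* ^^^ ^* ^^^ ^* @* ^* @* @* @* @* ^* ^^^ ^* @* ^*, which concatenate to the answer.

^^^^*^^^^*^^^^*^^^^*@*^*@*@*@*@*^*^^^^*@*^*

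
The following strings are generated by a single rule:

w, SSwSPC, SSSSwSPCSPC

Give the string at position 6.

SSSSSSSSSSwSPCSPCSPCSPCSPC

Every step adds SS to the front and SPC to the end of the previous string.
From SSSSwSPCSPC, 3 further steps: SSSSwSPCSPC → SSSSSSwSPCSPCSPC → SSSSSSSSwSPCSPCSPCSPC → (answer).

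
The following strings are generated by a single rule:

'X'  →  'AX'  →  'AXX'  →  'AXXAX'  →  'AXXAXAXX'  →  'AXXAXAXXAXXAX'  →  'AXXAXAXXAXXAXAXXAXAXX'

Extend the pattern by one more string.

From term 3 onward, concatenate the last term with the second-to-last: AX·X = AXX, AXX·AX = AXXAX, …
Continuing: AXXAXAXXAXXAXAXXAXAXX · AXXAXAXXAXXAX gives term 8.

AXXAXAXXAXXAXAXXAXAXXAXXAXAXXAXXAX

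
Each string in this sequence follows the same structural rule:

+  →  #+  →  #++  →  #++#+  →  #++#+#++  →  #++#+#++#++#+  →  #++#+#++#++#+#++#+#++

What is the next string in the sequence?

#++#+#++#++#+#++#+#++#++#+#++#++#+

From term 3 onward, concatenate the last term with the second-to-last: #+·+ = #++, #++·#+ = #++#+, …
Continuing: #++#+#++#++#+#++#+#++ · #++#+#++#++#+ gives term 8.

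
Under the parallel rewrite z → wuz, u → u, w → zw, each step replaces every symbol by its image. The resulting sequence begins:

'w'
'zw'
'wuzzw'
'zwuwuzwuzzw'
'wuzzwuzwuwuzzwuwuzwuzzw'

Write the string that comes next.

Rewriting the 23 symbols of wuzzwuzwuwuzzwuwuzwuzzw one by one yields zw u wuz wuz zw u wuz zw u zw u wuz wuz zw u zw u wuz zw u wuz wuz zw; concatenated:

zwuwuzwuzzwuwuzzwuzwuwuzwuzzwuzwuwuzzwuwuzwuzzw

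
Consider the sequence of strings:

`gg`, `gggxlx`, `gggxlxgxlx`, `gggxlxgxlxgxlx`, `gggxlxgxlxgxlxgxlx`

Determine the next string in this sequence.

Each term is the previous one with gxlx appended.
So the next term is gggxlxgxlxgxlxgxlx·gxlx.

gggxlxgxlxgxlxgxlxgxlx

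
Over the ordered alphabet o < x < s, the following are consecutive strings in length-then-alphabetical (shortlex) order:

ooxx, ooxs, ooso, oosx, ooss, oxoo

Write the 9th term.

Continuing the enumeration 3 steps past oxoo: oxoo → oxox → oxos → (answer).

oxxo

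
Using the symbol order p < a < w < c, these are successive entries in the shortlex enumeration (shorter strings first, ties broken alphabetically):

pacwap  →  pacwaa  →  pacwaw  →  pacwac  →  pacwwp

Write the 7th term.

Advancing 2 positions from pacwwp through pacwwp → pacwwa reaches term 7.

pacwww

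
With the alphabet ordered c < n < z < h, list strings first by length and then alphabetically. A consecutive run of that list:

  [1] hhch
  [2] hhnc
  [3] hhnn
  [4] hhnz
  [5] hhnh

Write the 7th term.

Continuing the enumeration 2 steps past hhnh: hhnh → hhzc → (answer).

hhzn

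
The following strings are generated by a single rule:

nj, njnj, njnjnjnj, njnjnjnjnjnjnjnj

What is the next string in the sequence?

s(k+1) = s(k)·s(k) — each term doubles the last.
Doubling njnjnjnjnjnjnjnj:

njnjnjnjnjnjnjnjnjnjnjnjnjnjnjnj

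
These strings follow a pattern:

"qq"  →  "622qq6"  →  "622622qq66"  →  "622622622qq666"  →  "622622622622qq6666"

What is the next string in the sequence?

Each term wraps the previous one in 622 on the left and 6 on the right.
One more step from 622622622622qq6666 gives the answer.

622622622622622qq66666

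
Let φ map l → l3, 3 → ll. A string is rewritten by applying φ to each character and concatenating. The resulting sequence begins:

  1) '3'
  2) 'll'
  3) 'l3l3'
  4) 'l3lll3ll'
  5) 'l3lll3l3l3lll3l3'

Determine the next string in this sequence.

φ(l3lll3l3l3lll3l3) expands symbol-by-symbol to l3 ll l3 l3 l3 ll l3 ll l3 ll l3 l3 l3 ll l3 ll; joining the 16 pieces gives the next term.

l3lll3l3l3lll3lll3lll3l3l3lll3ll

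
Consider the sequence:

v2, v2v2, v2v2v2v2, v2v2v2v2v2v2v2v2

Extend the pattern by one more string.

Each string is two copies of the previous one concatenated.
One more doubling of v2v2v2v2v2v2v2v2 gives the answer.

v2v2v2v2v2v2v2v2v2v2v2v2v2v2v2v2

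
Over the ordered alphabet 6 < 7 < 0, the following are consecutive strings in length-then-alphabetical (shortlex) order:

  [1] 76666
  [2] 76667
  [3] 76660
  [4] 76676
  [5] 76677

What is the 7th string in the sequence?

Stepping forward 2 times from 76677: 76677 → 76670, then the target.

76606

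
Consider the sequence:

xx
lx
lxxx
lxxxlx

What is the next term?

lxxxlxlxxx

From term 3 onward, concatenate the last term with the second-to-last: lx·xx = lxxx, lxxx·lx = lxxxlx, …
So term 5 is lxxxlx·lxxx.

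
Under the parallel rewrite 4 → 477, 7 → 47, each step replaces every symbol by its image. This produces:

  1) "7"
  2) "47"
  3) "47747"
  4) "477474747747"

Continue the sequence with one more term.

Expanding 477474747747: 4→477, 7→47, 7→47, 4→477, 7→47, 4→477, 7→47, 4→477, 7→47, 7→47, 4→477, 7→47. Concatenated: 477 47 47 477 47 477 47 477 47 47 477 47.

47747474774747747477474747747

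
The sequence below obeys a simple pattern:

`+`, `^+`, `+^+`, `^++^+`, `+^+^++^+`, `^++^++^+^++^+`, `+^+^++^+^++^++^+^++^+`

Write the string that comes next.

^++^++^+^++^++^+^++^+^++^++^+^++^+

Each term (from the third on) is the two preceding terms concatenated in order: term 3 = +·^+ = +^+.
So term 8 is ^++^++^+^++^+·+^+^++^+^++^++^+^++^+.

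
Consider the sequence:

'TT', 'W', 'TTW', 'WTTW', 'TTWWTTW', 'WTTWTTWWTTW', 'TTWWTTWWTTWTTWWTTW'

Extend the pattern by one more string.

From term 3 onward, concatenate the second-to-last term with the last: TT·W = TTW, W·TTW = WTTW, …
The next term joins WTTWTTWWTTW and TTWWTTWWTTWTTWWTTW.

WTTWTTWWTTWTTWWTTWWTTWTTWWTTW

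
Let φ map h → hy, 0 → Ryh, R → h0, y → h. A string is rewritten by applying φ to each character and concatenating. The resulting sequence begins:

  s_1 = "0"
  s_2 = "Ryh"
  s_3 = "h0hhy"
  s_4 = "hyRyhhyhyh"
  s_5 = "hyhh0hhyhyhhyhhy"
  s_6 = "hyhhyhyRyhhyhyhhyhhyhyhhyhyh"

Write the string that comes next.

Applying the rule to each of the 28 symbols of hyhhyhyRyhhyhyhhyhhyhyhhyhyh gives the pieces hy h hy hy h hy h h0 h hy hy h hy h hy hy h hy hy h hy h hy hy h hy h hy, which concatenate to the answer.

hyhhyhyhhyhh0hhyhyhhyhhyhyhhyhyhhyhhyhyhhyhhy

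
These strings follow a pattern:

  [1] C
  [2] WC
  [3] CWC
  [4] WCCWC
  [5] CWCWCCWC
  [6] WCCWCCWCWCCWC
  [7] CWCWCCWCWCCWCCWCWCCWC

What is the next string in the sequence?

From term 3 onward, concatenate the second-to-last term with the last: C·WC = CWC, WC·CWC = WCCWC, …
So term 8 is WCCWCCWCWCCWC·CWCWCCWCWCCWCCWCWCCWC.

WCCWCCWCWCCWCCWCWCCWCWCCWCCWCWCCWC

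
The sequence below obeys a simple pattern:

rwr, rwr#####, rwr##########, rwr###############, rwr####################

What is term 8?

Each term is the previous one with ##### appended.
From rwr####################, 3 further steps: rwr#################### → rwr######################### → rwr############################## → (answer).

rwr###################################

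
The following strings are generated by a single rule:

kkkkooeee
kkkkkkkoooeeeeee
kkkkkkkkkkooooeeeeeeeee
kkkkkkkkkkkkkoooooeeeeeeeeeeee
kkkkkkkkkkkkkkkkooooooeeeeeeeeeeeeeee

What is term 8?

The n-th term is 3n+1 k's then n+1 o's then 3n e's (n = 1, 2, …).
For term 8, n = 8, so the run lengths are 25, 9, 24.

kkkkkkkkkkkkkkkkkkkkkkkkkoooooooooeeeeeeeeeeeeeeeeeeeeeeee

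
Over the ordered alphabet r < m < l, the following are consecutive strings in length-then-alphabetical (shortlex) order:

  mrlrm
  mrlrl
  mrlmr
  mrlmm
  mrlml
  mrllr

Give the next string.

mrllm

Treat mrllr as a base-3 numeral over the given alphabet and add one, carrying through any trailing l's.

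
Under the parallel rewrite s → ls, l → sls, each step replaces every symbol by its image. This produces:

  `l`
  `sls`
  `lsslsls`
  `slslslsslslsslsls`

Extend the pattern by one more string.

φ(slslslsslslsslsls) expands symbol-by-symbol to ls sls ls sls ls sls ls ls sls ls sls ls ls sls ls sls ls; joining the 17 pieces gives the next term.

lsslslsslslsslslslsslslsslslslsslslsslsls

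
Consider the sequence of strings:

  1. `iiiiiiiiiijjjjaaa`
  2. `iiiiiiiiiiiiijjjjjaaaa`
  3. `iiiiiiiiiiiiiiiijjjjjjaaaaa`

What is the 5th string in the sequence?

Term n consists of 3n+1 i's, followed by n+1 j's, followed by n a's, where the shown terms are n = 3, 4, 5.
At n = 7 the blocks have lengths 22, 8, 7.

iiiiiiiiiiiiiiiiiiiiiijjjjjjjjaaaaaaa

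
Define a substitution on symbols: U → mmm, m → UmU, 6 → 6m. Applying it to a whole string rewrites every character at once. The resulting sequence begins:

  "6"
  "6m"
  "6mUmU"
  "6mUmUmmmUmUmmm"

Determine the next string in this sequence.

φ(6mUmUmmmUmUmmm) expands symbol-by-symbol to 6m UmU mmm UmU mmm UmU UmU UmU mmm UmU mmm UmU UmU UmU; joining the 14 pieces gives the next term.

6mUmUmmmUmUmmmUmUUmUUmUmmmUmUmmmUmUUmUUmU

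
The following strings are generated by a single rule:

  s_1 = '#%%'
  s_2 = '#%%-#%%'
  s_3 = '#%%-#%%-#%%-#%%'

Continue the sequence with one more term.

#%%-#%%-#%%-#%%-#%%-#%%-#%%-#%%

Every step duplicates the string with '-' between the halves.
One more doubling of #%%-#%%-#%%-#%% gives the answer.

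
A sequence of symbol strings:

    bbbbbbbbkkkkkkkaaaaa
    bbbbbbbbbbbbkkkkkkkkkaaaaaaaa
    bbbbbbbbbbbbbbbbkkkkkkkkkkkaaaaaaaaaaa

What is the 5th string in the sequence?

bbbbbbbbbbbbbbbbbbbbbbbbkkkkkkkkkkkkkkkaaaaaaaaaaaaaaaaa

Reading off run lengths: b runs 8, 12, 16; k runs 7, 9, 11; a runs 5, 8, 11 — each is linear in n, where the shown terms are n = 2, 3, 4.
At n = 6 the blocks have lengths 24, 15, 17.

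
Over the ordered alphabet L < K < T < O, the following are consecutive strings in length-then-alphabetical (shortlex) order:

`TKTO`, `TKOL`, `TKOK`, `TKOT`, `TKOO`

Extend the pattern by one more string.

TTLL

Find the rightmost character of TKOO below O, bump it to the next letter, and reset everything to its right to L.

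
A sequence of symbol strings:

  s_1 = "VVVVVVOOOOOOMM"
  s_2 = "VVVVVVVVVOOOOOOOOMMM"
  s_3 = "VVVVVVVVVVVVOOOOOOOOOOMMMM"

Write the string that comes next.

VVVVVVVVVVVVVVVOOOOOOOOOOOOMMMMM

Reading off run lengths: V runs 6, 9, 12; O runs 6, 8, 10; M runs 2, 3, 4 — each is linear in n, where the shown terms are n = 2, 3, 4.
For the next term, n = 5, so the run lengths are 15, 12, 5.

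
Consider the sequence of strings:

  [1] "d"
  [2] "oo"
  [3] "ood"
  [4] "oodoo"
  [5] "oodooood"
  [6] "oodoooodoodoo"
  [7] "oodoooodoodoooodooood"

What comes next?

Each term (from the third on) is the previous term followed by the one before it: term 3 = oo·d = ood.
Continuing: oodoooodoodoooodooood · oodoooodoodoo gives term 8.

oodoooodoodoooodoooodoodoooodoodoo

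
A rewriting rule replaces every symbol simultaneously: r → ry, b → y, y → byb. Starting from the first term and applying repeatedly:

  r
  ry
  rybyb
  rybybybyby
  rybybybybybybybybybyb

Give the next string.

rybybybybybybybybybybybybybybybybybybybyby

Replace each of the 21 characters of rybybybybybybybybybyb in place — ry byb y byb y byb y byb y byb y byb y byb y byb y byb y byb y — and concatenate.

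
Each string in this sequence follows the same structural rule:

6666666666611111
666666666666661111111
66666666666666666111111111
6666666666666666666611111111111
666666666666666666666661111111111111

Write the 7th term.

Reading off run lengths: 6 runs 11, 14, 17, 20, 23; 1 runs 5, 7, 9, 11, 13 — each is linear in n, where the shown terms are n = 3, 4, 5, 6, 7.
At n = 9 the blocks have lengths 29, 17.

6666666666666666666666666666611111111111111111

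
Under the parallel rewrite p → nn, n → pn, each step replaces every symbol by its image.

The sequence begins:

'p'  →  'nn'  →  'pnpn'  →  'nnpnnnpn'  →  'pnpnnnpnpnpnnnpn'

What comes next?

Rewriting the 16 symbols of pnpnnnpnpnpnnnpn one by one yields nn pn nn pn pn pn nn pn nn pn nn pn pn pn nn pn; concatenated:

nnpnnnpnpnpnnnpnnnpnnnpnpnpnnnpn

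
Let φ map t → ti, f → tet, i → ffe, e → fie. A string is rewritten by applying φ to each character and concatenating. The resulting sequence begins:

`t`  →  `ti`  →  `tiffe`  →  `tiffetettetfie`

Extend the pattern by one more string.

tiffetettetfietifietitifietitetffefie

φ(tiffetettetfie) expands symbol-by-symbol to ti ffe tet tet fie ti fie ti ti fie ti tet ffe fie; joining the 14 pieces gives the next term.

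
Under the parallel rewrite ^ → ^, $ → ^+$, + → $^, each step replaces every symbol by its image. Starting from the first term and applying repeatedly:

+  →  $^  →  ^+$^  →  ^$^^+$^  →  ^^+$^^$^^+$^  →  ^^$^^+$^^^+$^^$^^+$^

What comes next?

Replace each of the 20 characters of ^^$^^+$^^^+$^^$^^+$^ in place — ^ ^ ^+$ ^ ^ $^ ^+$ ^ ^ ^ $^ ^+$ ^ ^ ^+$ ^ ^ $^ ^+$ ^ — and concatenate.

^^^+$^^$^^+$^^^$^^+$^^^+$^^$^^+$^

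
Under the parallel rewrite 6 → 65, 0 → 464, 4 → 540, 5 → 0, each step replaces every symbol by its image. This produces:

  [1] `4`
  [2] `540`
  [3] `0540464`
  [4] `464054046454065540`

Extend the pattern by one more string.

Applying the rule to each of the 18 symbols of 464054046454065540 gives the pieces 540 65 540 464 0 540 464 540 65 540 0 540 464 65 0 0 540 464, which concatenate to the answer.

5406554046405404645406554005404646500540464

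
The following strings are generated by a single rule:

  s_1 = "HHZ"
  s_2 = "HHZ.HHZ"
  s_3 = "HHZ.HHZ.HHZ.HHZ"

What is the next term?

s(k+1) = s(k)·.·s(k) — each term doubles the last with '.' between the halves.
So the next term is two copies of HHZ.HHZ.HHZ.HHZ with '.' between the halves.

HHZ.HHZ.HHZ.HHZ.HHZ.HHZ.HHZ.HHZ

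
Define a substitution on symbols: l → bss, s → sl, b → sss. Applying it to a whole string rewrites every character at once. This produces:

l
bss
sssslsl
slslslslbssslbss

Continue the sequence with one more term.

Applying the rule to each of the 16 symbols of slslslslbssslbss gives the pieces sl bss sl bss sl bss sl bss sss sl sl sl bss sss sl sl, which concatenate to the answer.

slbssslbssslbssslbsssssslslslbsssssslsl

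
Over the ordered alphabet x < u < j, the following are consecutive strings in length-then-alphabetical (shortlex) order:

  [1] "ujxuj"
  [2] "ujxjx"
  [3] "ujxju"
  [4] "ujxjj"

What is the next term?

Treat ujxjj as a base-3 numeral over the given alphabet and add one, carrying through any trailing j's.

ujuxx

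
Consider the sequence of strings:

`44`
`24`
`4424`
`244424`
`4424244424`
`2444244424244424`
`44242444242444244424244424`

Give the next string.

From term 3 onward, concatenate the second-to-last term with the last: 44·24 = 4424, 24·4424 = 244424, …
So term 8 is 2444244424244424·44242444242444244424244424.

244424442424442444242444242444244424244424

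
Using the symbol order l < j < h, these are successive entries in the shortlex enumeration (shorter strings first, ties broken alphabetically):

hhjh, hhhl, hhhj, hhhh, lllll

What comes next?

llllj

The successor of lllll increments the rightmost position that isn't already h and resets every position after it to l.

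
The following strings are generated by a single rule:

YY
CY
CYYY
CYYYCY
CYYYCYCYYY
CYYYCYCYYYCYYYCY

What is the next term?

CYYYCYCYYYCYYYCYCYYYCYCYYY

Each term (from the third on) is the previous term followed by the one before it: term 3 = CY·YY = CYYY.
So term 7 is CYYYCYCYYYCYYYCY·CYYYCYCYYY.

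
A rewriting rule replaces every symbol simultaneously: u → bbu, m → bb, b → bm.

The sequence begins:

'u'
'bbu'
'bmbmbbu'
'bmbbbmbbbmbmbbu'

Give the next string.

Rewriting the 15 symbols of bmbbbmbbbmbmbbu one by one yields bm bb bm bm bm bb bm bm bm bb bm bb bm bm bbu; concatenated:

bmbbbmbmbmbbbmbmbmbbbmbbbmbmbbu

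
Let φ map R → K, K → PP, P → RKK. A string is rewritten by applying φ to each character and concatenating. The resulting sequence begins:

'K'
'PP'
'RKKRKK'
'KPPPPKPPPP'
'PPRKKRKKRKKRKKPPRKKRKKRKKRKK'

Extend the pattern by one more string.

RKKRKKKPPPPKPPPPKPPPPKPPPPRKKRKKKPPPPKPPPPKPPPPKPPPP

Replace each of the 28 characters of PPRKKRKKRKKRKKPPRKKRKKRKKRKK in place — RKK RKK K PP PP K PP PP K PP PP K PP PP RKK RKK K PP PP K PP PP K PP PP K PP PP — and concatenate.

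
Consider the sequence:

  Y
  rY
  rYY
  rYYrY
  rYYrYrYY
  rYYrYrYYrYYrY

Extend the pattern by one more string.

This is a Fibonacci-style word recurrence s(k) = s(k−1)·s(k−2): e.g. rY·Y = rYY.
Continuing: rYYrYrYYrYYrY · rYYrYrYY gives term 7.

rYYrYrYYrYYrYrYYrYrYY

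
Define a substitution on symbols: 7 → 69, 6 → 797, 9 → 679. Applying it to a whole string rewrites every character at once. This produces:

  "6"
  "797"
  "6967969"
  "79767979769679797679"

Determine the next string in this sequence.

Applying the rule to each of the 20 symbols of 79767979769679797679 gives the pieces 69 679 69 797 69 679 69 679 69 797 679 797 69 679 69 679 69 797 69 679, which concatenate to the answer.

696796979769679696796979767979769679696796979769679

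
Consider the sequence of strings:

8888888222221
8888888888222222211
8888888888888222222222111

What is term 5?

The n-th term is 3n+1 8's then 2n+1 2's then n-1 1's, where the shown terms are n = 2, 3, 4.
For term 5, n = 6, so the run lengths are 19, 13, 5.

8888888888888888888222222222222211111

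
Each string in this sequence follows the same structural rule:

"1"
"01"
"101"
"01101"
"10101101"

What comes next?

0110110101101

From term 3 onward, concatenate the second-to-last term with the last: 1·01 = 101, 01·101 = 01101, …
The next term joins 01101 and 10101101.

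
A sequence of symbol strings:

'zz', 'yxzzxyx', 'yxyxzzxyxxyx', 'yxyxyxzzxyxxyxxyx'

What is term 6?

yxyxyxyxyxzzxyxxyxxyxxyxxyx

Every step adds yx to the front and xyx to the end of the previous string.
From yxyxyxzzxyxxyxxyx, 2 further steps: yxyxyxzzxyxxyxxyx → yxyxyxyxzzxyxxyxxyxxyx → (answer).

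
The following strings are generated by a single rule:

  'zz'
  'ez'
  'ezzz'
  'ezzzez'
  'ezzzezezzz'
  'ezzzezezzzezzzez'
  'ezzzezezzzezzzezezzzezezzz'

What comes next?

ezzzezezzzezzzezezzzezezzzezzzezezzzezzzez

This is a Fibonacci-style word recurrence s(k) = s(k−1)·s(k−2): e.g. ez·zz = ezzz.
So term 8 is ezzzezezzzezzzezezzzezezzz·ezzzezezzzezzzez.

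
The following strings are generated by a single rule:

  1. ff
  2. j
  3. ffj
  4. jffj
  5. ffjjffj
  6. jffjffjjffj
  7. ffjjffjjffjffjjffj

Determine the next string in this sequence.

From term 3 onward, concatenate the second-to-last term with the last: ff·j = ffj, j·ffj = jffj, …
The next term joins jffjffjjffj and ffjjffjjffjffjjffj.

jffjffjjffjffjjffjjffjffjjffj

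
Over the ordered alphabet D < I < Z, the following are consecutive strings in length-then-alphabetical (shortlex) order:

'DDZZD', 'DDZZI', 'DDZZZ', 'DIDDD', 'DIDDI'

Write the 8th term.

Stepping forward 3 times from DIDDI: DIDDI → DIDDZ → DIDID, then the target.

DIDII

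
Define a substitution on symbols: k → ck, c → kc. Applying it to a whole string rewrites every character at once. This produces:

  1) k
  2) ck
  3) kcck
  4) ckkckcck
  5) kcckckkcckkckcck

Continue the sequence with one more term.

Rewriting the 16 symbols of kcckckkcckkckcck one by one yields ck kc kc ck kc ck ck kc kc ck ck kc ck kc kc ck; concatenated:

ckkckcckkcckckkckcckckkcckkckcck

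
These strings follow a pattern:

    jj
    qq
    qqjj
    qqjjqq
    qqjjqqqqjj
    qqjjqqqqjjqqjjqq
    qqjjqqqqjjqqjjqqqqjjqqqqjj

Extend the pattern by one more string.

qqjjqqqqjjqqjjqqqqjjqqqqjjqqjjqqqqjjqqjjqq

This is a Fibonacci-style word recurrence s(k) = s(k−1)·s(k−2): e.g. qq·jj = qqjj.
So term 8 is qqjjqqqqjjqqjjqqqqjjqqqqjj·qqjjqqqqjjqqjjqq.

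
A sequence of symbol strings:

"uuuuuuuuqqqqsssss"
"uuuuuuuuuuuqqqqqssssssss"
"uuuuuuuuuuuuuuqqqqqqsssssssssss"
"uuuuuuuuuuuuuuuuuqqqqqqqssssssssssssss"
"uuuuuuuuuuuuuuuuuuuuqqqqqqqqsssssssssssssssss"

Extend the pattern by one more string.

Term n consists of 3n+2 u's, followed by n+2 q's, followed by 3n-1 s's, where the shown terms are n = 2, 3, 4, 5, 6.
At n = 7 the blocks have lengths 23, 9, 20.

uuuuuuuuuuuuuuuuuuuuuuuqqqqqqqqqssssssssssssssssssss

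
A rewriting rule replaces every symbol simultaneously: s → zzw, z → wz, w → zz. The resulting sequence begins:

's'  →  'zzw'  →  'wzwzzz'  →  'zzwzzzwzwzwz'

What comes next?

Expanding zzwzzzwzwzwz: z→wz, z→wz, w→zz, z→wz, z→wz, z→wz, w→zz, z→wz, w→zz, z→wz, w→zz, z→wz. Concatenated: wz wz zz wz wz wz zz wz zz wz zz wz.

wzwzzzwzwzwzzzwzzzwzzzwz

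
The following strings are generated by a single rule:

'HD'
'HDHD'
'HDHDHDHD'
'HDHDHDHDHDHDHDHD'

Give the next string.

Every step duplicates the string.
Doubling HDHDHDHDHDHDHDHD:

HDHDHDHDHDHDHDHDHDHDHDHDHDHDHDHD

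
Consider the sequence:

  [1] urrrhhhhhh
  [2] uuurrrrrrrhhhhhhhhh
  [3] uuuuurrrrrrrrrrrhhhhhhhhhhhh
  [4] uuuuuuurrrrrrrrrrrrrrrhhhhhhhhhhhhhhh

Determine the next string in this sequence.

uuuuuuuuurrrrrrrrrrrrrrrrrrrhhhhhhhhhhhhhhhhhh

Term n consists of 2n-1 u's, followed by 4n-1 r's, followed by 3n+3 h's (n = 1, 2, …).
For the next term, n = 5, so the run lengths are 9, 19, 18.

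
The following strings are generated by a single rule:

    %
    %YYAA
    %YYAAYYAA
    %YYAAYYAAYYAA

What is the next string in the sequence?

%YYAAYYAAYYAAYYAA

Every step adds YYAA to the end: s(k+1) = s(k)·YYAA.
One more step from %YYAAYYAAYYAA gives the answer.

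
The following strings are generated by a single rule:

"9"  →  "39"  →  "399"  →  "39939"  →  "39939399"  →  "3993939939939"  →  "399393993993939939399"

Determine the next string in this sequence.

Each term (from the third on) is the previous term followed by the one before it: term 3 = 39·9 = 399.
The next term joins 399393993993939939399 and 3993939939939.

3993939939939399393993993939939939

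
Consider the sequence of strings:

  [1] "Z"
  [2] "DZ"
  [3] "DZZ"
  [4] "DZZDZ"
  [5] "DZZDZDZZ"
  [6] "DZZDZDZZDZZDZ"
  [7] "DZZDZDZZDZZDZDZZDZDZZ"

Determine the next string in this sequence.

From term 3 onward, concatenate the last term with the second-to-last: DZ·Z = DZZ, DZZ·DZ = DZZDZ, …
Continuing: DZZDZDZZDZZDZDZZDZDZZ · DZZDZDZZDZZDZ gives term 8.

DZZDZDZZDZZDZDZZDZDZZDZZDZDZZDZZDZ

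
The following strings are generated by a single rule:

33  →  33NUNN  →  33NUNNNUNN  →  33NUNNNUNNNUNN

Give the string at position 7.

33NUNNNUNNNUNNNUNNNUNNNUNN

Each term is the previous one with NUNN appended.
From 33NUNNNUNNNUNN, 3 further steps: 33NUNNNUNNNUNN → 33NUNNNUNNNUNNNUNN → 33NUNNNUNNNUNNNUNNNUNN → (answer).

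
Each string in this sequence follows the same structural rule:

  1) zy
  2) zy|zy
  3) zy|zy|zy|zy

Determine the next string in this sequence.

Every step duplicates the string with '|' between the halves.
Doubling zy|zy|zy|zy with '|' between the halves:

zy|zy|zy|zy|zy|zy|zy|zy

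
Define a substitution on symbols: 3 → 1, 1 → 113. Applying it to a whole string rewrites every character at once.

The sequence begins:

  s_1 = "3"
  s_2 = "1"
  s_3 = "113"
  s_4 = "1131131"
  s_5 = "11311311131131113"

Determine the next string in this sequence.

φ(11311311131131113) expands symbol-by-symbol to 113 113 1 113 113 1 113 113 113 1 113 113 1 113 113 113 1; joining the 17 pieces gives the next term.

11311311131131113113113111311311131131131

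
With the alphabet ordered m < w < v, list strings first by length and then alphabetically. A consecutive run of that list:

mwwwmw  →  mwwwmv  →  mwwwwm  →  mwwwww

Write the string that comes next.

The successor of mwwwww increments the rightmost position that isn't already v and resets every position after it to m.

mwwwwv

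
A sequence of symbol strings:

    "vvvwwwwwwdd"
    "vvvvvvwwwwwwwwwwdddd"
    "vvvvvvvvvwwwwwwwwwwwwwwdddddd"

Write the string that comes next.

The n-th term is 3n v's then 4n+2 w's then 2n d's (n = 1, 2, …).
Setting n = 4 gives 12, 18, 8 characters in each block.

vvvvvvvvvvvvwwwwwwwwwwwwwwwwwwdddddddd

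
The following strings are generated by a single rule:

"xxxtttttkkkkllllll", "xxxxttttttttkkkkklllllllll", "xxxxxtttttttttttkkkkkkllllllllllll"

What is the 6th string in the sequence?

xxxxxxxxttttttttttttttttttttkkkkkkkkklllllllllllllllllllll

The n-th term is n+1 x's then 3n-1 t's then n+2 k's then 3n l's, where the shown terms are n = 2, 3, 4.
For term 6, n = 7, so the run lengths are 8, 20, 9, 21.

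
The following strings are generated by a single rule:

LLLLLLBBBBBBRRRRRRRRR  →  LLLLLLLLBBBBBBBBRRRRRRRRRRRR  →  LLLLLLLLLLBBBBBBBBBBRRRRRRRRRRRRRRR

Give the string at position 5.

Each string has the form L^{2n+2} B^{2n+2} R^{3n+3}, where the shown terms are n = 2, 3, 4.
At n = 6 the blocks have lengths 14, 14, 21.

LLLLLLLLLLLLLLBBBBBBBBBBBBBBRRRRRRRRRRRRRRRRRRRRR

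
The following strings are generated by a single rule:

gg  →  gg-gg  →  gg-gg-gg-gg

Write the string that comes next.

s(k+1) = s(k)·-·s(k) — each term doubles the last with '-' between the halves.
Doubling gg-gg-gg-gg with '-' between the halves:

gg-gg-gg-gg-gg-gg-gg-gg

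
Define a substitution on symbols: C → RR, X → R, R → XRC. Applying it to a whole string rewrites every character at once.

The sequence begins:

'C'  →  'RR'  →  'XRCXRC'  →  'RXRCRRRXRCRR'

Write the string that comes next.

XRCRXRCRRXRCXRCXRCRXRCRRXRCXRC

Expanding RXRCRRRXRCRR: R→XRC, X→R, R→XRC, C→RR, R→XRC, R→XRC, R→XRC, X→R, R→XRC, C→RR, R→XRC, R→XRC. Concatenated: XRC R XRC RR XRC XRC XRC R XRC RR XRC XRC.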